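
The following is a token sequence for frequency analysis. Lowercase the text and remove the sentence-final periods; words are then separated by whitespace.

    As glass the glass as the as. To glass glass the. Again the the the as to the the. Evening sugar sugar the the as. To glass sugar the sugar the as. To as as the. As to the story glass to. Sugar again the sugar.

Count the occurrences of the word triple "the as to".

Scanning the 44 overlapping trigram windows for "the as to":
  position 6–8: the as to
  position 15–17: the as to
  position 24–26: the as to
  position 31–33: the as to
  position 36–38: the as to

5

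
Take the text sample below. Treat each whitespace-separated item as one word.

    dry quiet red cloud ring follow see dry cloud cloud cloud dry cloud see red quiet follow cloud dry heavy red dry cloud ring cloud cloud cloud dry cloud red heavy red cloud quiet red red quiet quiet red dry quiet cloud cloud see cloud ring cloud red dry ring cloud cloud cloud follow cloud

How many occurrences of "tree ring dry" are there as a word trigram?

Scanning the 53 overlapping trigram windows for "tree ring dry":
  (none found)

0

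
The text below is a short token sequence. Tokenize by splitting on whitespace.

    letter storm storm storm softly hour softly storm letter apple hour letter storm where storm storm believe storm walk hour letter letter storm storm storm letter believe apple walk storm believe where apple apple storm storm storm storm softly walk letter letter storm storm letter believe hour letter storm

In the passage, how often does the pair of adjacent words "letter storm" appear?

Scanning the 48 overlapping bigram windows for "letter storm":
  position 1–2: letter storm
  position 12–13: letter storm
  position 22–23: letter storm
  position 42–43: letter storm
  position 48–49: letter storm

5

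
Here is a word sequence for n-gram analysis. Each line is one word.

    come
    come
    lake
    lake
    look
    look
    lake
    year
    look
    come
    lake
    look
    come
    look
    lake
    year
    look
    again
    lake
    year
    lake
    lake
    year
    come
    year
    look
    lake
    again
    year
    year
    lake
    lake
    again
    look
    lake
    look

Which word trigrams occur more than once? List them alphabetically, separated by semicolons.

lake year look; look lake year; year lake lake

Trigram counts meeting the condition (more than once):
  lake year look: 2
  look lake year: 2
  year lake lake: 2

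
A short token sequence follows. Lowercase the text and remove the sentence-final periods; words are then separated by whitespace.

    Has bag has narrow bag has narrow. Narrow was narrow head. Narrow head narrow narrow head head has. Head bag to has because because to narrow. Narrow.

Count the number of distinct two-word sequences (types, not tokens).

27 tokens → 26 bigram windows in total.
Repeated bigrams (each contributes count−1 duplicates):
  narrow head: 3
  narrow narrow: 3
  bag has: 2
  has narrow: 2
  head narrow: 2
7 duplicate windows → 26 − 7 = 19 distinct.

19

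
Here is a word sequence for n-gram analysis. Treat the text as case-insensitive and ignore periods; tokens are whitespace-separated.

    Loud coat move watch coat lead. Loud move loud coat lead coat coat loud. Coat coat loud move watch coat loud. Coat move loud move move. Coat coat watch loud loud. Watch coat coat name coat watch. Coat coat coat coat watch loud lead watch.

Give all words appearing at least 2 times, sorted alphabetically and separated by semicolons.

coat; lead; loud; move; watch

Unigram counts meeting the condition (at least 2 times):
  coat: 18
  lead: 3
  loud: 10
  move: 6
  watch: 7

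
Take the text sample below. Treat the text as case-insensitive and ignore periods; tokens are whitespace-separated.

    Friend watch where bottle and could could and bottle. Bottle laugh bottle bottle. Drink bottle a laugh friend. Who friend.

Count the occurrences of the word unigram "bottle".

6

Scanning the 20 tokens for "bottle":
  position 4: bottle
  position 9: bottle
  position 10: bottle
  position 12: bottle
  position 13: bottle
  position 15: bottle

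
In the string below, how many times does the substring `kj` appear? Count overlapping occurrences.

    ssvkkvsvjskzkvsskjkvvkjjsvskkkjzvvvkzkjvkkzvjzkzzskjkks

Sliding a length-2 window over the 55 characters (54 positions):
  position 17–18: kj
  position 22–23: kj
  position 30–31: kj
  position 38–39: kj
  position 51–52: kj

5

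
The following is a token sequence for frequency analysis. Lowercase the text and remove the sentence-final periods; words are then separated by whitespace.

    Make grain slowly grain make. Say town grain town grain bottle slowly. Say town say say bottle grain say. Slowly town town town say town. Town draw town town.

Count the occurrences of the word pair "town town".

Scanning the 28 overlapping bigram windows for "town town":
  position 21–22: town town
  position 22–23: town town
  position 25–26: town town
  position 28–29: town town

4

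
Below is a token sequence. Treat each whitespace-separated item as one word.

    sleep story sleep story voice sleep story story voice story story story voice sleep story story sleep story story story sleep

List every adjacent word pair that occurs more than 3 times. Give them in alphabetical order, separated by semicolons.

sleep story; story story

Bigram counts meeting the condition (more than 3 times):
  sleep story: 5
  story story: 6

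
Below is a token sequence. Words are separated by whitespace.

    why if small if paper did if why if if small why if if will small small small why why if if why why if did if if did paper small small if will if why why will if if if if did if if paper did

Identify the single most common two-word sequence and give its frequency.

"if if", 8 times

Bigram frequencies (highest first):
  if if: 8
  why if: 5
  did if: 3
  if why: 3
  small small: 3
  why why: 3
  … (12 more, each ≤ 3)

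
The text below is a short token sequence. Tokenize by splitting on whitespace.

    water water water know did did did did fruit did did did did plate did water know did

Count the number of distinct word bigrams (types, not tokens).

9

18 tokens → 17 bigram windows in total.
Repeated bigrams (each contributes count−1 duplicates):
  did did: 6
  know did: 2
  water know: 2
  water water: 2
8 duplicate windows → 17 − 8 = 9 distinct.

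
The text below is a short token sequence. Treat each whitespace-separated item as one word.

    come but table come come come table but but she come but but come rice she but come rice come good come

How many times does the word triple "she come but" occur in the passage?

Scanning the 20 overlapping trigram windows for "she come but":
  position 10–12: she come but

1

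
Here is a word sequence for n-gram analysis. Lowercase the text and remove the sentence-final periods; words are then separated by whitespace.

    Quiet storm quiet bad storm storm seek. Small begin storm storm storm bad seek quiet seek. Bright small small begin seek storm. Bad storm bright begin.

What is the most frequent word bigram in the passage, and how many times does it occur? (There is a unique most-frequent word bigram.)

"storm storm", 3 times

Bigram frequencies (highest first):
  storm storm: 3
  bad storm: 2
  small begin: 2
  storm bad: 2
  quiet storm: 1
  storm quiet: 1
  … (14 more, each ≤ 1)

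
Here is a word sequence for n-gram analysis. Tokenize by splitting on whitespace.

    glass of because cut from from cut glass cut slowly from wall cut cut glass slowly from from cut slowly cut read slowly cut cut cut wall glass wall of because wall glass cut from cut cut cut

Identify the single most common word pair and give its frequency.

Bigram frequencies (highest first):
  cut cut: 5
  from cut: 3
  of because: 2
  cut from: 2
  from from: 2
  cut glass: 2
  … (16 more, each ≤ 2)

"cut cut", 5 times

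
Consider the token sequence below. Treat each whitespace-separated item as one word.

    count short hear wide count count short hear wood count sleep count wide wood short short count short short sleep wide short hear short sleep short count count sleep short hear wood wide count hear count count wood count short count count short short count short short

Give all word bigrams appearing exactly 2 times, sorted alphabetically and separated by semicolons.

count sleep; hear wood; short sleep; sleep short; wide count; wood count

Bigram counts meeting the condition (exactly 2 times):
  count sleep: 2
  hear wood: 2
  short sleep: 2
  sleep short: 2
  wide count: 2
  wood count: 2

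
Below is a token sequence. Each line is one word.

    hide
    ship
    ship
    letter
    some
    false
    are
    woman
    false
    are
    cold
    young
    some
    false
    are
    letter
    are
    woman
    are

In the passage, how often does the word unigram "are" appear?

Scanning the 19 tokens for "are":
  position 7: are
  position 10: are
  position 15: are
  position 17: are
  position 19: are

5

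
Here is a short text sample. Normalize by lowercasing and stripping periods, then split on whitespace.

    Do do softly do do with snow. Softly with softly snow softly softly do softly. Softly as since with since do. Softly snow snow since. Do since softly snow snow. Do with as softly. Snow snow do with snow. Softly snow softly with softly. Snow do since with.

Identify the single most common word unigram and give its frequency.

Unigram frequencies (highest first):
  softly: 13
  snow: 11
  do: 10
  with: 7
  since: 5
  as: 2

"softly", 13 times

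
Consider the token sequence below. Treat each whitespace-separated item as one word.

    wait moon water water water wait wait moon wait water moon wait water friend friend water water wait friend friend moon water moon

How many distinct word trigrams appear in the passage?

23 tokens → 21 trigram windows in total.
Repeated trigrams (each contributes count−1 duplicates):
  moon wait water: 2
  water water wait: 2
2 duplicate windows → 21 − 2 = 19 distinct.

19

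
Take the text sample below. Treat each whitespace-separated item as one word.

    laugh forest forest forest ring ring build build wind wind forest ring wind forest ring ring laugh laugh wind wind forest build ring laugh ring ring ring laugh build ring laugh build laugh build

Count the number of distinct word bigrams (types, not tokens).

18

34 tokens → 33 bigram windows in total.
Repeated bigrams (each contributes count−1 duplicates):
  ring laugh: 4
  ring ring: 4
  forest ring: 3
  laugh build: 3
  wind forest: 3
  build ring: 2
  forest forest: 2
  wind wind: 2
15 duplicate windows → 33 − 15 = 18 distinct.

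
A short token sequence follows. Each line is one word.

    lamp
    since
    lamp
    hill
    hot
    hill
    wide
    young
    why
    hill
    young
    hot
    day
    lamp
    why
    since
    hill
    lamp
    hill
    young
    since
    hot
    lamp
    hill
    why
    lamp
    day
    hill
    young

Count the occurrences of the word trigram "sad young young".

0

Scanning the 27 overlapping trigram windows for "sad young young":
  (none found)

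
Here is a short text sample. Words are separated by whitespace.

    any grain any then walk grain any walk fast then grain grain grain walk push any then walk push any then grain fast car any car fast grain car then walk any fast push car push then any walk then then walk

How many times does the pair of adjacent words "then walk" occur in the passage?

4

Scanning the 41 overlapping bigram windows for "then walk":
  position 4–5: then walk
  position 17–18: then walk
  position 30–31: then walk
  position 41–42: then walk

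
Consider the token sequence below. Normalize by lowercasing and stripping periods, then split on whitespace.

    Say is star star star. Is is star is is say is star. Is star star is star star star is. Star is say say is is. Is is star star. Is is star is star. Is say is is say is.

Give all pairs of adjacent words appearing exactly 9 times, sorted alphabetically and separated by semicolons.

is star; star is

Bigram counts meeting the condition (exactly 9 times):
  is star: 9
  star is: 9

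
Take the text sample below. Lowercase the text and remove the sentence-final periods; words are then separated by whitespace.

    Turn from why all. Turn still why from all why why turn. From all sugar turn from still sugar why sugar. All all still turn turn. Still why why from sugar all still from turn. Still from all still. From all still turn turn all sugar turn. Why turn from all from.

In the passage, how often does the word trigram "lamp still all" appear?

Scanning the 50 overlapping trigram windows for "lamp still all":
  (none found)

0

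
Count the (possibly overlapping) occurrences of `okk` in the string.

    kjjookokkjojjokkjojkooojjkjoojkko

Sliding a length-3 window over the 33 characters (31 positions):
  position 7–9: okk
  position 14–16: okk

2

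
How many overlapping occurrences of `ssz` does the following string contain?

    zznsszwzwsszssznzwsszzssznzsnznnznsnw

Sliding a length-3 window over the 37 characters (35 positions):
  position 4–6: ssz
  position 10–12: ssz
  position 13–15: ssz
  position 19–21: ssz
  position 23–25: ssz

5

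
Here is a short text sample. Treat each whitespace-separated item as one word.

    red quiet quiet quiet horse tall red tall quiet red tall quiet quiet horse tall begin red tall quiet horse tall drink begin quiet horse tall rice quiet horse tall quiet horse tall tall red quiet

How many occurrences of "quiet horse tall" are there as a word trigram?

6

Scanning the 34 overlapping trigram windows for "quiet horse tall":
  position 4–6: quiet horse tall
  position 13–15: quiet horse tall
  position 19–21: quiet horse tall
  position 24–26: quiet horse tall
  position 28–30: quiet horse tall
  position 31–33: quiet horse tall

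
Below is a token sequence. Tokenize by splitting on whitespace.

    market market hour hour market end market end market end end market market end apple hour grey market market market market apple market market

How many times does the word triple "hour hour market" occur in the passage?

Scanning the 22 overlapping trigram windows for "hour hour market":
  position 3–5: hour hour market

1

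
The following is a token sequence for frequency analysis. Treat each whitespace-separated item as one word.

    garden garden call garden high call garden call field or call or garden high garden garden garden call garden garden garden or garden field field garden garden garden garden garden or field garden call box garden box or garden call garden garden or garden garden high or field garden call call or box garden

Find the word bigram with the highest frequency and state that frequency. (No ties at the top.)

Bigram frequencies (highest first):
  garden garden: 11
  garden call: 6
  call garden: 4
  or garden: 4
  garden high: 3
  garden or: 3
  … (17 more, each ≤ 3)

"garden garden", 11 times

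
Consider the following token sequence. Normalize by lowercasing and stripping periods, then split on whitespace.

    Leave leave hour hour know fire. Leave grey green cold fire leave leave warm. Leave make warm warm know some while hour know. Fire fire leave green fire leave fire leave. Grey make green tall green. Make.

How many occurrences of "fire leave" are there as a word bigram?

5

Scanning the 36 overlapping bigram windows for "fire leave":
  position 6–7: fire leave
  position 11–12: fire leave
  position 25–26: fire leave
  position 28–29: fire leave
  position 30–31: fire leave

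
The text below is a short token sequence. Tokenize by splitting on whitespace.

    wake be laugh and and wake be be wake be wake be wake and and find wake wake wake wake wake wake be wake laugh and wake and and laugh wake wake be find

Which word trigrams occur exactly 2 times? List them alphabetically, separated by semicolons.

Trigram counts meeting the condition (exactly 2 times):
  be wake be: 2
  wake and and: 2
  wake wake be: 2

be wake be; wake and and; wake wake be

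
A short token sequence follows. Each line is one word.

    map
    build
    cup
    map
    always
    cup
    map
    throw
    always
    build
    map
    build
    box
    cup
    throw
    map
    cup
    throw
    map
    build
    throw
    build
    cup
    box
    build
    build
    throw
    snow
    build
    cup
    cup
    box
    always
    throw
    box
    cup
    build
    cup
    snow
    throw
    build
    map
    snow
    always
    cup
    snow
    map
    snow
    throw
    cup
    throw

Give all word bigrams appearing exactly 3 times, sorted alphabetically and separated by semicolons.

cup throw; map build

Bigram counts meeting the condition (exactly 3 times):
  cup throw: 3
  map build: 3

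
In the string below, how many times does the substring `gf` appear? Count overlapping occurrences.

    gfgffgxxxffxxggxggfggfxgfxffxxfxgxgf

6

Sliding a length-2 window over the 36 characters (35 positions):
  position 1–2: gf
  position 3–4: gf
  position 18–19: gf
  position 21–22: gf
  position 24–25: gf
  position 35–36: gf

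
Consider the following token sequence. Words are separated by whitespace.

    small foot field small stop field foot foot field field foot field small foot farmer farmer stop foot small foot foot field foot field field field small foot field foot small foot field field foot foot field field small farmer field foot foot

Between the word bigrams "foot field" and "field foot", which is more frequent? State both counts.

"foot field" (8 vs 6)

"foot field": 8 occurrences
"field foot": 6 occurrences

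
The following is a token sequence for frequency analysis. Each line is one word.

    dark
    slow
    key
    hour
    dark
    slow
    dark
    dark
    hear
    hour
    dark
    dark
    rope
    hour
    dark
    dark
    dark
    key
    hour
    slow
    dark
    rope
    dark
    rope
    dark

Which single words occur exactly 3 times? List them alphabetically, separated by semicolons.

Unigram counts meeting the condition (exactly 3 times):
  rope: 3
  slow: 3

rope; slow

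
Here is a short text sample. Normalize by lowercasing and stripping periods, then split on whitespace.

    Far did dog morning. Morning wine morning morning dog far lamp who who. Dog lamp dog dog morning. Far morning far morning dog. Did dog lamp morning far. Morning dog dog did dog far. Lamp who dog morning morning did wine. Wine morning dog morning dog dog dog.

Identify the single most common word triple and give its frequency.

Trigram frequencies (highest first):
  morning far morning: 3
  dog morning morning: 2
  dog far lamp: 2
  far lamp who: 2
  far morning dog: 2
  dog did dog: 2
  … (32 more, each ≤ 2)

"morning far morning", 3 times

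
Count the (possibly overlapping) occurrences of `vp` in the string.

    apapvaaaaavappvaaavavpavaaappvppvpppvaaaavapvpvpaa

Sliding a length-2 window over the 50 characters (49 positions):
  position 21–22: vp
  position 30–31: vp
  position 33–34: vp
  position 45–46: vp
  position 47–48: vp

5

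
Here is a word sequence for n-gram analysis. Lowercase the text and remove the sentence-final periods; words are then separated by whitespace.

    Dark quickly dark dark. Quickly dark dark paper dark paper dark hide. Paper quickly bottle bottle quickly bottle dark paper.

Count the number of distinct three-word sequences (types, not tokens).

15

20 tokens → 18 trigram windows in total.
Repeated trigrams (each contributes count−1 duplicates):
  dark paper dark: 2
  dark quickly dark: 2
  quickly dark dark: 2
3 duplicate windows → 18 − 3 = 15 distinct.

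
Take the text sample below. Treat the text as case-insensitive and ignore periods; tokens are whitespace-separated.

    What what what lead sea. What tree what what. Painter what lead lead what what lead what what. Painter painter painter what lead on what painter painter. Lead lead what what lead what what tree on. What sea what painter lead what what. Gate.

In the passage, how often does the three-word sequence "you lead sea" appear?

0

Scanning the 42 overlapping trigram windows for "you lead sea":
  (none found)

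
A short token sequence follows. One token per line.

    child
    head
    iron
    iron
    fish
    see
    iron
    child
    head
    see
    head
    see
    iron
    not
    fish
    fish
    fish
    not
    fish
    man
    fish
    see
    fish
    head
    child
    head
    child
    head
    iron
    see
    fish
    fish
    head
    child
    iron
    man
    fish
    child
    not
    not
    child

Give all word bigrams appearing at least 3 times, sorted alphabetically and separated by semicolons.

Bigram counts meeting the condition (at least 3 times):
  child head: 4
  fish fish: 3
  head child: 3

child head; fish fish; head child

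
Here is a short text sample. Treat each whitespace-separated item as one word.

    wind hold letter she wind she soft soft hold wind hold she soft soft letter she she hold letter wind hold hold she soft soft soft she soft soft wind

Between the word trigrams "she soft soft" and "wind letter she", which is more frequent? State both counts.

"she soft soft": 4 occurrences
"wind letter she": 0 occurrences

"she soft soft" (4 vs 0)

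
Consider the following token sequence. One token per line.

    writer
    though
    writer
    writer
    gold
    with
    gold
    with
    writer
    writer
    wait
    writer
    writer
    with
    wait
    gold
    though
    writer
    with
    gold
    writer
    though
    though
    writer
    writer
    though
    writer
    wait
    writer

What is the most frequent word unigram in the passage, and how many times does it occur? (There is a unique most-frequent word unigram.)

"writer", 13 times

Unigram frequencies (highest first):
  writer: 13
  though: 5
  gold: 4
  with: 4
  wait: 3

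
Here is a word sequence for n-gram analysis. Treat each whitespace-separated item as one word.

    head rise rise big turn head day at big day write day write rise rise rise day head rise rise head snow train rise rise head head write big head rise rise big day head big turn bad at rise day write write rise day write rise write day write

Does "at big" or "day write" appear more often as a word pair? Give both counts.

"day write" (5 vs 1)

"at big": 1 occurrence
"day write": 5 occurrences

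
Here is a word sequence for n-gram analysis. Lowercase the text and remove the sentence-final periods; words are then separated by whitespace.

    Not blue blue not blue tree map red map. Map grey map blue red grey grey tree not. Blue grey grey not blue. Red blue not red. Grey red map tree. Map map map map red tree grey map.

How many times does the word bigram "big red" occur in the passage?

Scanning the 38 overlapping bigram windows for "big red":
  (none found)

0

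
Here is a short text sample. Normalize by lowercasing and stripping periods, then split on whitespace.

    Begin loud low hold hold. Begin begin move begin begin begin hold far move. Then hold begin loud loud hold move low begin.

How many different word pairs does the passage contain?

18

23 tokens → 22 bigram windows in total.
Repeated bigrams (each contributes count−1 duplicates):
  begin begin: 3
  begin loud: 2
  hold begin: 2
4 duplicate windows → 22 − 4 = 18 distinct.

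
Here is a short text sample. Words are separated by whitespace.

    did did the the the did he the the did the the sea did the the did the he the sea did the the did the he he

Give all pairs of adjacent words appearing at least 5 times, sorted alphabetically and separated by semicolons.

did the; the the

Bigram counts meeting the condition (at least 5 times):
  did the: 6
  the the: 6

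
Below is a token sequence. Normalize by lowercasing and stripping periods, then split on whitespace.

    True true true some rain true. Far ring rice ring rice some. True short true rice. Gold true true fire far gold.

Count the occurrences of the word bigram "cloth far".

0

Scanning the 21 overlapping bigram windows for "cloth far":
  (none found)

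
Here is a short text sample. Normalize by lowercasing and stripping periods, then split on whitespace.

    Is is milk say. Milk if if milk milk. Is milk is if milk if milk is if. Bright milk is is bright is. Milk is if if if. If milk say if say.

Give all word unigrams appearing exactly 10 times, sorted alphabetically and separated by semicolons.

if; milk

Unigram counts meeting the condition (exactly 10 times):
  if: 10
  milk: 10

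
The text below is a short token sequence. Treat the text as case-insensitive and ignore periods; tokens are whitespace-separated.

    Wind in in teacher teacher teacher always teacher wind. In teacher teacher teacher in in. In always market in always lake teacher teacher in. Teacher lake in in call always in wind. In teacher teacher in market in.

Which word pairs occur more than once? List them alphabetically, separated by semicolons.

in always; in in; in teacher; market in; teacher in; teacher teacher; wind in

Bigram counts meeting the condition (more than once):
  in always: 2
  in in: 4
  in teacher: 4
  market in: 2
  teacher in: 3
  teacher teacher: 6
  wind in: 3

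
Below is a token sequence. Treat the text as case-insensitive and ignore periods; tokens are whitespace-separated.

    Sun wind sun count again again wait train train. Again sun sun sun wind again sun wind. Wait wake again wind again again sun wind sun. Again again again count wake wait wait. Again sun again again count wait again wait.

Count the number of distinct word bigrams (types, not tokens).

23

41 tokens → 40 bigram windows in total.
Repeated bigrams (each contributes count−1 duplicates):
  again again: 5
  again sun: 4
  sun wind: 4
  again count: 2
  again wait: 2
  sun again: 2
  sun sun: 2
  wait again: 2
  … (2 more repeated)
17 duplicate windows → 40 − 17 = 23 distinct.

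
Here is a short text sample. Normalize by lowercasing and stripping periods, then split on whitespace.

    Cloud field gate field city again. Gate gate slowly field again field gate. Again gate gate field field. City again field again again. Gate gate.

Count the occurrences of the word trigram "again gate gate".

Scanning the 23 overlapping trigram windows for "again gate gate":
  position 6–8: again gate gate
  position 14–16: again gate gate
  position 23–25: again gate gate

3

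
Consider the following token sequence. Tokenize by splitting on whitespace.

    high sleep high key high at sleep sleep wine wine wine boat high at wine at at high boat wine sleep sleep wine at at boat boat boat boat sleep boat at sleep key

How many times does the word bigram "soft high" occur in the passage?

0

Scanning the 33 overlapping bigram windows for "soft high":
  (none found)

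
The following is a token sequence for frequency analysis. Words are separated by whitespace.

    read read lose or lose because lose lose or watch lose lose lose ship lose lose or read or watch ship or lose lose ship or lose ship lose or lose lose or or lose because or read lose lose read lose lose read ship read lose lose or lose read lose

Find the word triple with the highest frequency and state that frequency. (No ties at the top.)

"lose lose or", 4 times

Trigram frequencies (highest first):
  lose lose or: 4
  lose or lose: 3
  read lose lose: 3
  or lose because: 2
  lose lose ship: 2
  lose ship lose: 2
  … (30 more, each ≤ 2)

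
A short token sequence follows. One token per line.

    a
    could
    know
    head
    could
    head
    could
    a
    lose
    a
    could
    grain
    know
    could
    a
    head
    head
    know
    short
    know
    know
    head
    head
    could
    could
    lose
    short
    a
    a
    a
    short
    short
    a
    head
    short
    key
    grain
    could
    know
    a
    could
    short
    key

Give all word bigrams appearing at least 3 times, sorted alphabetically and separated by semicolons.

Bigram counts meeting the condition (at least 3 times):
  a could: 3
  head could: 3

a could; head could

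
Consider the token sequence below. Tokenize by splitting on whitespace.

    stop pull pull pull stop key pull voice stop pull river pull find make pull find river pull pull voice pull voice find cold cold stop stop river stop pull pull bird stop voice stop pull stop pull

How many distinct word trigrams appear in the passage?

38 tokens → 36 trigram windows in total.
Repeated trigrams (each contributes count−1 duplicates):
  stop pull pull: 2
  voice stop pull: 2
2 duplicate windows → 36 − 2 = 34 distinct.

34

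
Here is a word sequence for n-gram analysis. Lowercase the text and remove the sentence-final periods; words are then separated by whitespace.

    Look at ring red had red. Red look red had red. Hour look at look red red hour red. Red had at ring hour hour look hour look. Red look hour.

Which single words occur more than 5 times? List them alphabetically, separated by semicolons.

hour; look; red

Unigram counts meeting the condition (more than 5 times):
  hour: 6
  look: 7
  red: 10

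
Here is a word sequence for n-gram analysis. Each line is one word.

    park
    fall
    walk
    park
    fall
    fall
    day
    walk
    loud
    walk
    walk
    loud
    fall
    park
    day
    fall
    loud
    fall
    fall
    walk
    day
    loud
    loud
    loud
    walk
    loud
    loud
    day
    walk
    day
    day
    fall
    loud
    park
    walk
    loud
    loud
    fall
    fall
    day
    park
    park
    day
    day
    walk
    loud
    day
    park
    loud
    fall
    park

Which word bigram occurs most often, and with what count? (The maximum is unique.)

"walk loud", 5 times

Bigram frequencies (highest first):
  walk loud: 5
  loud fall: 4
  loud loud: 4
  fall fall: 3
  day walk: 3
  park fall: 2
  … (18 more, each ≤ 2)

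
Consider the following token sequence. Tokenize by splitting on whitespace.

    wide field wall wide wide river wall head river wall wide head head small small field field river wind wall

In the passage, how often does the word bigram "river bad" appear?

0

Scanning the 19 overlapping bigram windows for "river bad":
  (none found)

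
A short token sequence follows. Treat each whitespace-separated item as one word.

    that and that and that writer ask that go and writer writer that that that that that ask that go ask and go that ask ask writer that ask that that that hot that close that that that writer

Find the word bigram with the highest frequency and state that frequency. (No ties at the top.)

Bigram frequencies (highest first):
  that that: 8
  ask that: 3
  that ask: 3
  that and: 2
  and that: 2
  that writer: 2
  … (16 more, each ≤ 2)

"that that", 8 times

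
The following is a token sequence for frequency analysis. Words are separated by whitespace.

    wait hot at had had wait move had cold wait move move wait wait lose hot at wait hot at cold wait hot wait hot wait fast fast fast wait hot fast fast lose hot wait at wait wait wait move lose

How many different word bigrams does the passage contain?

24

42 tokens → 41 bigram windows in total.
Repeated bigrams (each contributes count−1 duplicates):
  wait hot: 5
  fast fast: 3
  hot at: 3
  hot wait: 3
  wait move: 3
  wait wait: 3
  at wait: 2
  cold wait: 2
  … (1 more repeated)
17 duplicate windows → 41 − 17 = 24 distinct.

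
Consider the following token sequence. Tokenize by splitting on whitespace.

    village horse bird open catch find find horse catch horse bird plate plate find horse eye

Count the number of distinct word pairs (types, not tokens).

13

16 tokens → 15 bigram windows in total.
Repeated bigrams (each contributes count−1 duplicates):
  find horse: 2
  horse bird: 2
2 duplicate windows → 15 − 2 = 13 distinct.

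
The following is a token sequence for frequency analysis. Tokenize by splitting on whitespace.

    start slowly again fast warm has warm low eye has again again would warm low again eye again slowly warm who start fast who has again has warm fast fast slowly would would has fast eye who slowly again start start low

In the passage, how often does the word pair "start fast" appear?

1

Scanning the 41 overlapping bigram windows for "start fast":
  position 22–23: start fast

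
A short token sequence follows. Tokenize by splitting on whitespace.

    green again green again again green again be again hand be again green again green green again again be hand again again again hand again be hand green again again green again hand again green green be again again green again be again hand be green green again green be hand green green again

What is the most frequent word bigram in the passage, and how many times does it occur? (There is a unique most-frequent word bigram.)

"green again", 10 times

Bigram frequencies (highest first):
  green again: 10
  again green: 8
  again again: 6
  again be: 4
  be again: 4
  again hand: 4
  … (7 more, each ≤ 4)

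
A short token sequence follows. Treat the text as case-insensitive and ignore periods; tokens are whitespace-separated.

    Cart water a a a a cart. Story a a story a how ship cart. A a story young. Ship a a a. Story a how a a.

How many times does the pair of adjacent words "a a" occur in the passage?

Scanning the 27 overlapping bigram windows for "a a":
  position 3–4: a a
  position 4–5: a a
  position 5–6: a a
  position 9–10: a a
  position 16–17: a a
  position 21–22: a a
  position 22–23: a a
  position 27–28: a a

8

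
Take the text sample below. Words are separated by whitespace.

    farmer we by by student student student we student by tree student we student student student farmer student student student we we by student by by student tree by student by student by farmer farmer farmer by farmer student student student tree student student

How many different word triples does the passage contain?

33

44 tokens → 42 trigram windows in total.
Repeated trigrams (each contributes count−1 duplicates):
  student student student: 4
  by student by: 3
  by by student: 2
  farmer student student: 2
  student student we: 2
  student we student: 2
9 duplicate windows → 42 − 9 = 33 distinct.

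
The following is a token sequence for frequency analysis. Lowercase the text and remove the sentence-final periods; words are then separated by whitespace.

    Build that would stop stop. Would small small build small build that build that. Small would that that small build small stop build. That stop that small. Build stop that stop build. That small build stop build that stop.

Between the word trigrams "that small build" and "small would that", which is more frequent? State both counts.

"that small build" (3 vs 1)

"that small build": 3 occurrences
"small would that": 1 occurrence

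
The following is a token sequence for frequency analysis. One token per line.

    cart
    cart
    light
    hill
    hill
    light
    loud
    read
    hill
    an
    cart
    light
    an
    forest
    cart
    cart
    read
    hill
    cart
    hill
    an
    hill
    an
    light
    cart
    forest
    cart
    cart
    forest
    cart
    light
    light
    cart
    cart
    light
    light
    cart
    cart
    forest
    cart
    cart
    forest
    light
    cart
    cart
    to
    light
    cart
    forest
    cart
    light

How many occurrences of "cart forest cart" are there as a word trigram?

4

Scanning the 49 overlapping trigram windows for "cart forest cart":
  position 25–27: cart forest cart
  position 28–30: cart forest cart
  position 38–40: cart forest cart
  position 48–50: cart forest cart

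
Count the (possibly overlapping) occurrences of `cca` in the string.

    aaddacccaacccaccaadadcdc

3

Sliding a length-3 window over the 24 characters (22 positions):
  position 7–9: cca
  position 12–14: cca
  position 15–17: cca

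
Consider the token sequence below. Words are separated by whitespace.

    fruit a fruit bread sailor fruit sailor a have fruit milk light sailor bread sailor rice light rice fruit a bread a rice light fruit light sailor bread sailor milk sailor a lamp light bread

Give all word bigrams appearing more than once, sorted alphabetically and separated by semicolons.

Bigram counts meeting the condition (more than once):
  bread sailor: 3
  fruit a: 2
  light sailor: 2
  rice light: 2
  sailor a: 2
  sailor bread: 2

bread sailor; fruit a; light sailor; rice light; sailor a; sailor bread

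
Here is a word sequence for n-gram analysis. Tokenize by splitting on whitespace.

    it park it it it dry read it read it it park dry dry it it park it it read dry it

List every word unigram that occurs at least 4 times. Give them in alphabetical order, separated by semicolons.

Unigram counts meeting the condition (at least 4 times):
  dry: 4
  it: 12

dry; it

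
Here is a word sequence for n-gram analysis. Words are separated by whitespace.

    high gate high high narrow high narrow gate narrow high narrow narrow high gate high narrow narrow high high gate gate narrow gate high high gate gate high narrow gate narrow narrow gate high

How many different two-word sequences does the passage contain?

34 tokens → 33 bigram windows in total.
Repeated bigrams (each contributes count−1 duplicates):
  gate high: 5
  high narrow: 5
  high gate: 4
  narrow gate: 4
  narrow high: 4
  gate narrow: 3
  high high: 3
  narrow narrow: 3
  … (1 more repeated)
24 duplicate windows → 33 − 24 = 9 distinct.

9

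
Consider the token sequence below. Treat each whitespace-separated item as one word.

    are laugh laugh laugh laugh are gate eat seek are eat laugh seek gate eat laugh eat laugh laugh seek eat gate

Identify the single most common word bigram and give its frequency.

Bigram frequencies (highest first):
  laugh laugh: 4
  eat laugh: 3
  gate eat: 2
  laugh seek: 2
  are laugh: 1
  laugh are: 1
  … (8 more, each ≤ 1)

"laugh laugh", 4 times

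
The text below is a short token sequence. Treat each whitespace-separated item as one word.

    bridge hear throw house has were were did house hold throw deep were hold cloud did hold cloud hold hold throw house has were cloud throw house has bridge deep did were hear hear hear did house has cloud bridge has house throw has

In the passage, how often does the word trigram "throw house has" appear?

Scanning the 42 overlapping trigram windows for "throw house has":
  position 3–5: throw house has
  position 21–23: throw house has
  position 26–28: throw house has

3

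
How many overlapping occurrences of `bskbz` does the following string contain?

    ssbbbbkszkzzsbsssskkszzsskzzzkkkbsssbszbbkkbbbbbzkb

Sliding a length-5 window over the 51 characters (47 positions):
  (no match at any position)

0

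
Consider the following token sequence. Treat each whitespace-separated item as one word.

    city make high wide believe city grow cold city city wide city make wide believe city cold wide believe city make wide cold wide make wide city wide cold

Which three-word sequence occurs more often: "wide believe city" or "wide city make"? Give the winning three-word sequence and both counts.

"wide believe city" (3 vs 1)

"wide believe city": 3 occurrences
"wide city make": 1 occurrence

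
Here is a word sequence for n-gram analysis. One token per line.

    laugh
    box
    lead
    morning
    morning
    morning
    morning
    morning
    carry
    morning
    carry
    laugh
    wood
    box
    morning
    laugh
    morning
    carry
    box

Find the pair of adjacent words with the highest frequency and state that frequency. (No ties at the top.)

"morning morning", 4 times

Bigram frequencies (highest first):
  morning morning: 4
  morning carry: 3
  laugh box: 1
  box lead: 1
  lead morning: 1
  carry morning: 1
  … (7 more, each ≤ 1)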